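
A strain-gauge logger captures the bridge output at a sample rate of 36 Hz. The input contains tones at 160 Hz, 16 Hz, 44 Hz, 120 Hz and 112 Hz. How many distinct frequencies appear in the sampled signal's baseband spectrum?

4

fs/2 = 18 Hz.
160 Hz mod fs = 16 Hz.
16 Hz ≤ fs/2 = 18 Hz, appears at 16 Hz.
16 Hz ≤ fs/2 = 18 Hz, passes unchanged.
44 Hz mod fs = 8 Hz.
8 Hz ≤ fs/2 = 18 Hz, appears at 8 Hz.
120 Hz mod fs = 12 Hz.
12 Hz ≤ fs/2 = 18 Hz, appears at 12 Hz.
112 Hz mod fs = 4 Hz.
4 Hz ≤ fs/2 = 18 Hz, appears at 4 Hz.
Distinct values: {4 Hz, 8 Hz, 12 Hz, 16 Hz} → 4.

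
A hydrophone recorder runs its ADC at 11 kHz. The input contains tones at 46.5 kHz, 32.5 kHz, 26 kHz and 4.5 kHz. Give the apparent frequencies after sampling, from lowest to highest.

fs/2 = 5.5 kHz.
46.5 kHz mod fs = 2.5 kHz.
2.5 kHz ≤ fs/2 = 5.5 kHz, appears at 2.5 kHz.
32.5 kHz mod fs = 10.5 kHz.
10.5 kHz > fs/2 = 5.5 kHz, folds to fs − 10.5 kHz = 0.5 kHz.
26 kHz mod fs = 4 kHz.
4 kHz ≤ fs/2 = 5.5 kHz, appears at 4 kHz.
4.5 kHz ≤ fs/2 = 5.5 kHz, passes unchanged.
Distinct values: {0.5 kHz, 2.5 kHz, 4 kHz, 4.5 kHz}.

0.5 kHz, 2.5 kHz, 4 kHz, 4.5 kHz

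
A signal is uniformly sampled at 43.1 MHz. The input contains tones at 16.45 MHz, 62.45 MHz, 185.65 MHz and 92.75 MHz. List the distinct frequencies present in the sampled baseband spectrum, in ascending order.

fs/2 = 21.55 MHz.
16.45 MHz ≤ fs/2 = 21.55 MHz, passes unchanged.
62.45 MHz mod fs = 19.35 MHz.
19.35 MHz ≤ fs/2 = 21.55 MHz, appears at 19.35 MHz.
185.65 MHz mod fs = 13.25 MHz.
13.25 MHz ≤ fs/2 = 21.55 MHz, appears at 13.25 MHz.
92.75 MHz mod fs = 6.55 MHz.
6.55 MHz ≤ fs/2 = 21.55 MHz, appears at 6.55 MHz.
Distinct values: {6.55 MHz, 13.25 MHz, 16.45 MHz, 19.35 MHz}.

6.55 MHz, 13.25 MHz, 16.45 MHz, 19.35 MHz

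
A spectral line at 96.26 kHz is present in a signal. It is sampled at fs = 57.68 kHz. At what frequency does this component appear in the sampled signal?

96.26 kHz mod fs = 38.58 kHz.
38.58 kHz > fs/2 = 28.84 kHz, folds to fs − 38.58 kHz = 19.1 kHz.

19.1 kHz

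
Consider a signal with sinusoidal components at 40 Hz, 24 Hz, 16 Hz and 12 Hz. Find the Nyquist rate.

Highest-frequency component: 40 Hz.
Nyquist rate = 2 × 40 Hz = 80 Hz.

80 Hz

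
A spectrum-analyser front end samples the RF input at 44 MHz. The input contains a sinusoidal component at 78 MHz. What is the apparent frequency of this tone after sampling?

78 MHz mod fs = 34 MHz.
34 MHz > fs/2 = 22 MHz, folds to fs − 34 MHz = 10 MHz.

10 MHz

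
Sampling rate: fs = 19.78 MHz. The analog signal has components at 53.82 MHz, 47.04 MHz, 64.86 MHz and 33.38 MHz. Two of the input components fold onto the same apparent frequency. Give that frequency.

fs/2 = 9.89 MHz.
53.82 MHz mod fs = 14.26 MHz.
14.26 MHz > fs/2 = 9.89 MHz, folds to fs − 14.26 MHz = 5.52 MHz.
47.04 MHz mod fs = 7.48 MHz.
7.48 MHz ≤ fs/2 = 9.89 MHz, appears at 7.48 MHz.
64.86 MHz mod fs = 5.52 MHz.
5.52 MHz ≤ fs/2 = 9.89 MHz, appears at 5.52 MHz.
33.38 MHz mod fs = 13.6 MHz.
13.6 MHz > fs/2 = 9.89 MHz, folds to fs − 13.6 MHz = 6.18 MHz.
53.82 MHz and 64.86 MHz both map to 5.52 MHz.

5.52 MHz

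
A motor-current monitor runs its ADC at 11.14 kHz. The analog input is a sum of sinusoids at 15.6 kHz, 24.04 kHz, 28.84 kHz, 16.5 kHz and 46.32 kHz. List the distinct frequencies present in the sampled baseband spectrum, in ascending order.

fs/2 = 5.57 kHz.
15.6 kHz mod fs = 4.46 kHz.
4.46 kHz ≤ fs/2 = 5.57 kHz, appears at 4.46 kHz.
24.04 kHz mod fs = 1.76 kHz.
1.76 kHz ≤ fs/2 = 5.57 kHz, appears at 1.76 kHz.
28.84 kHz mod fs = 6.56 kHz.
6.56 kHz > fs/2 = 5.57 kHz, folds to fs − 6.56 kHz = 4.58 kHz.
16.5 kHz mod fs = 5.36 kHz.
5.36 kHz ≤ fs/2 = 5.57 kHz, appears at 5.36 kHz.
46.32 kHz mod fs = 1.76 kHz.
1.76 kHz ≤ fs/2 = 5.57 kHz, appears at 1.76 kHz.
Distinct values: {1.76 kHz, 4.46 kHz, 4.58 kHz, 5.36 kHz}.

1.76 kHz, 4.46 kHz, 4.58 kHz, 5.36 kHz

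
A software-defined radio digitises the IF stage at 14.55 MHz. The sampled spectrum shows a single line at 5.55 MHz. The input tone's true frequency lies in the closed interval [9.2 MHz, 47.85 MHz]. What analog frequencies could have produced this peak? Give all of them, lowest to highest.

20.1 MHz, 23.55 MHz, 34.65 MHz, 38.1 MHz

Frequencies that alias to 5.55 MHz are k·fs ± 5.55 MHz for integer k ≥ 0.
k=0: 5.55 MHz.
k=1: 9 MHz, 20.1 MHz.
k=2: 23.55 MHz, 34.65 MHz.
k=3: 38.1 MHz, 49.2 MHz.
k=4: 52.65 MHz, 63.75 MHz.
Within [9.2 MHz, 47.85 MHz]: 20.1 MHz, 23.55 MHz, 34.65 MHz, 38.1 MHz.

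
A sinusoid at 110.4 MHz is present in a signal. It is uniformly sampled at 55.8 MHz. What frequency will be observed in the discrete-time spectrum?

1.2 MHz

110.4 MHz mod fs = 54.6 MHz.
54.6 MHz > fs/2 = 27.9 MHz, folds to fs − 54.6 MHz = 1.2 MHz.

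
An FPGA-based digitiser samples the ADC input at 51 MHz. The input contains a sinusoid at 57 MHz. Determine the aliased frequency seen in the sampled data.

6 MHz

57 MHz mod fs = 6 MHz.
6 MHz ≤ fs/2 = 25.5 MHz, appears at 6 MHz.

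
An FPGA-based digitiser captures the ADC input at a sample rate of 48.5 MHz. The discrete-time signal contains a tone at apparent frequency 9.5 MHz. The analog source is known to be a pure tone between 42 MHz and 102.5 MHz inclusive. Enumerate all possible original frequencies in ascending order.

58 MHz, 87.5 MHz

Frequencies that alias to 9.5 MHz are k·fs ± 9.5 MHz for integer k ≥ 0.
k=0: 9.5 MHz.
k=1: 39 MHz, 58 MHz.
k=2: 87.5 MHz, 106.5 MHz.
k=3: 136 MHz, 155 MHz.
Within [42 MHz, 102.5 MHz]: 58 MHz, 87.5 MHz.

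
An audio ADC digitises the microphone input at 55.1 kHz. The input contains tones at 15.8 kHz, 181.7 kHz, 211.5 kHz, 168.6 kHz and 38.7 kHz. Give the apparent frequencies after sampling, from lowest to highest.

3.3 kHz, 8.9 kHz, 15.8 kHz, 16.4 kHz

fs/2 = 27.55 kHz.
15.8 kHz ≤ fs/2 = 27.55 kHz, passes unchanged.
181.7 kHz mod fs = 16.4 kHz.
16.4 kHz ≤ fs/2 = 27.55 kHz, appears at 16.4 kHz.
211.5 kHz mod fs = 46.2 kHz.
46.2 kHz > fs/2 = 27.55 kHz, folds to fs − 46.2 kHz = 8.9 kHz.
168.6 kHz mod fs = 3.3 kHz.
3.3 kHz ≤ fs/2 = 27.55 kHz, appears at 3.3 kHz.
38.7 kHz > fs/2 = 27.55 kHz, folds to fs − 38.7 kHz = 16.4 kHz.
Distinct values: {3.3 kHz, 8.9 kHz, 15.8 kHz, 16.4 kHz}.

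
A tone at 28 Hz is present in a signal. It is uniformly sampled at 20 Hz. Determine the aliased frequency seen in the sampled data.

28 Hz mod fs = 8 Hz.
8 Hz ≤ fs/2 = 10 Hz, appears at 8 Hz.

8 Hz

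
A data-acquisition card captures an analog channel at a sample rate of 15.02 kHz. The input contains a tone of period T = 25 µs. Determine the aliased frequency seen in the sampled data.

5.06 kHz

T = 25 µs → f = 1/T = 40 kHz.
40 kHz mod fs = 9.96 kHz.
9.96 kHz > fs/2 = 7.51 kHz, folds to fs − 9.96 kHz = 5.06 kHz.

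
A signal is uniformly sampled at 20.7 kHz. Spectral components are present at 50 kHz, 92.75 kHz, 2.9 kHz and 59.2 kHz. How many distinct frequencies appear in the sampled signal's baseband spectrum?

fs/2 = 10.35 kHz.
50 kHz mod fs = 8.6 kHz.
8.6 kHz ≤ fs/2 = 10.35 kHz, appears at 8.6 kHz.
92.75 kHz mod fs = 9.95 kHz.
9.95 kHz ≤ fs/2 = 10.35 kHz, appears at 9.95 kHz.
2.9 kHz ≤ fs/2 = 10.35 kHz, passes unchanged.
59.2 kHz mod fs = 17.8 kHz.
17.8 kHz > fs/2 = 10.35 kHz, folds to fs − 17.8 kHz = 2.9 kHz.
Distinct values: {2.9 kHz, 8.6 kHz, 9.95 kHz} → 3.

3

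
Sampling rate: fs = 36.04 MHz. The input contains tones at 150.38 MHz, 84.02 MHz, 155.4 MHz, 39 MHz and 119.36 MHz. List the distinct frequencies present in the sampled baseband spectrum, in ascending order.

2.96 MHz, 6.22 MHz, 11.24 MHz, 11.94 MHz

fs/2 = 18.02 MHz.
150.38 MHz mod fs = 6.22 MHz.
6.22 MHz ≤ fs/2 = 18.02 MHz, appears at 6.22 MHz.
84.02 MHz mod fs = 11.94 MHz.
11.94 MHz ≤ fs/2 = 18.02 MHz, appears at 11.94 MHz.
155.4 MHz mod fs = 11.24 MHz.
11.24 MHz ≤ fs/2 = 18.02 MHz, appears at 11.24 MHz.
39 MHz mod fs = 2.96 MHz.
2.96 MHz ≤ fs/2 = 18.02 MHz, appears at 2.96 MHz.
119.36 MHz mod fs = 11.24 MHz.
11.24 MHz ≤ fs/2 = 18.02 MHz, appears at 11.24 MHz.
Distinct values: {2.96 MHz, 6.22 MHz, 11.24 MHz, 11.94 MHz}.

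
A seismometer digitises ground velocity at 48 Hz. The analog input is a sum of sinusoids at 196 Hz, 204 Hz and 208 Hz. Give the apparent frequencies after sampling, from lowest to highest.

fs/2 = 24 Hz.
196 Hz mod fs = 4 Hz.
4 Hz ≤ fs/2 = 24 Hz, appears at 4 Hz.
204 Hz mod fs = 12 Hz.
12 Hz ≤ fs/2 = 24 Hz, appears at 12 Hz.
208 Hz mod fs = 16 Hz.
16 Hz ≤ fs/2 = 24 Hz, appears at 16 Hz.
Distinct values: {4 Hz, 12 Hz, 16 Hz}.

4 Hz, 12 Hz, 16 Hz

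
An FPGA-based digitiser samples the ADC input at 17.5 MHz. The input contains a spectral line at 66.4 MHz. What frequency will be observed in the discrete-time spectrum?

3.6 MHz

66.4 MHz mod fs = 13.9 MHz.
13.9 MHz > fs/2 = 8.75 MHz, folds to fs − 13.9 MHz = 3.6 MHz.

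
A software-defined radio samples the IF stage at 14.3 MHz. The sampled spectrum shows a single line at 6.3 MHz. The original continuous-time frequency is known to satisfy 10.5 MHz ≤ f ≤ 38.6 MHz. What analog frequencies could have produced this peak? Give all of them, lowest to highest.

20.6 MHz, 22.3 MHz, 34.9 MHz, 36.6 MHz

Frequencies that alias to 6.3 MHz are k·fs ± 6.3 MHz for integer k ≥ 0.
k=0: 6.3 MHz.
k=1: 8 MHz, 20.6 MHz.
k=2: 22.3 MHz, 34.9 MHz.
k=3: 36.6 MHz, 49.2 MHz.
k=4: 50.9 MHz, 63.5 MHz.
Within [10.5 MHz, 38.6 MHz]: 20.6 MHz, 22.3 MHz, 34.9 MHz, 36.6 MHz.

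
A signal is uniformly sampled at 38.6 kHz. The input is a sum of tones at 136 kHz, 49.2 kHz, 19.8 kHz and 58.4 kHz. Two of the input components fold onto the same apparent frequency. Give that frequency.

18.8 kHz

fs/2 = 19.3 kHz.
136 kHz mod fs = 20.2 kHz.
20.2 kHz > fs/2 = 19.3 kHz, folds to fs − 20.2 kHz = 18.4 kHz.
49.2 kHz mod fs = 10.6 kHz.
10.6 kHz ≤ fs/2 = 19.3 kHz, appears at 10.6 kHz.
19.8 kHz > fs/2 = 19.3 kHz, folds to fs − 19.8 kHz = 18.8 kHz.
58.4 kHz mod fs = 19.8 kHz.
19.8 kHz > fs/2 = 19.3 kHz, folds to fs − 19.8 kHz = 18.8 kHz.
19.8 kHz and 58.4 kHz both map to 18.8 kHz.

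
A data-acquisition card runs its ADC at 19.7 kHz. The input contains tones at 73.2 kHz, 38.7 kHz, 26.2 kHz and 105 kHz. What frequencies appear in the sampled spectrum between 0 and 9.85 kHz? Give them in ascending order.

0.7 kHz, 5.6 kHz, 6.5 kHz

fs/2 = 9.85 kHz.
73.2 kHz mod fs = 14.1 kHz.
14.1 kHz > fs/2 = 9.85 kHz, folds to fs − 14.1 kHz = 5.6 kHz.
38.7 kHz mod fs = 19 kHz.
19 kHz > fs/2 = 9.85 kHz, folds to fs − 19 kHz = 0.7 kHz.
26.2 kHz mod fs = 6.5 kHz.
6.5 kHz ≤ fs/2 = 9.85 kHz, appears at 6.5 kHz.
105 kHz mod fs = 6.5 kHz.
6.5 kHz ≤ fs/2 = 9.85 kHz, appears at 6.5 kHz.
Distinct values: {0.7 kHz, 5.6 kHz, 6.5 kHz}.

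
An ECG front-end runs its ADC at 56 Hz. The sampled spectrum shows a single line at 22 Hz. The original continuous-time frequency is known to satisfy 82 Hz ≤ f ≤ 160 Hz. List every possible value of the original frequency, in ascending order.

90 Hz, 134 Hz, 146 Hz

Frequencies that alias to 22 Hz are k·fs ± 22 Hz for integer k ≥ 0.
k=0: 22 Hz.
k=1: 34 Hz, 78 Hz.
k=2: 90 Hz, 134 Hz.
k=3: 146 Hz, 190 Hz.
k=4: 202 Hz, 246 Hz.
Within [82 Hz, 160 Hz]: 90 Hz, 134 Hz, 146 Hz.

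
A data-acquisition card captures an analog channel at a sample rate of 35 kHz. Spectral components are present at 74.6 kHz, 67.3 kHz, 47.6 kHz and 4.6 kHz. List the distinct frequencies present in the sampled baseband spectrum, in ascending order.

fs/2 = 17.5 kHz.
74.6 kHz mod fs = 4.6 kHz.
4.6 kHz ≤ fs/2 = 17.5 kHz, appears at 4.6 kHz.
67.3 kHz mod fs = 32.3 kHz.
32.3 kHz > fs/2 = 17.5 kHz, folds to fs − 32.3 kHz = 2.7 kHz.
47.6 kHz mod fs = 12.6 kHz.
12.6 kHz ≤ fs/2 = 17.5 kHz, appears at 12.6 kHz.
4.6 kHz ≤ fs/2 = 17.5 kHz, passes unchanged.
Distinct values: {2.7 kHz, 4.6 kHz, 12.6 kHz}.

2.7 kHz, 4.6 kHz, 12.6 kHz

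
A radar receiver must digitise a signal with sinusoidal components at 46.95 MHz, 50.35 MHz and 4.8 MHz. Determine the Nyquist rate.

100.7 MHz

Highest-frequency component: 50.35 MHz.
Nyquist rate = 2 × 50.35 MHz = 100.7 MHz.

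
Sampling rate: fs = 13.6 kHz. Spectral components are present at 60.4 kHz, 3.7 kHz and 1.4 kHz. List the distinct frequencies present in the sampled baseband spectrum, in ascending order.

1.4 kHz, 3.7 kHz, 6 kHz

fs/2 = 6.8 kHz.
60.4 kHz mod fs = 6 kHz.
6 kHz ≤ fs/2 = 6.8 kHz, appears at 6 kHz.
3.7 kHz ≤ fs/2 = 6.8 kHz, passes unchanged.
1.4 kHz ≤ fs/2 = 6.8 kHz, passes unchanged.
Distinct values: {1.4 kHz, 3.7 kHz, 6 kHz}.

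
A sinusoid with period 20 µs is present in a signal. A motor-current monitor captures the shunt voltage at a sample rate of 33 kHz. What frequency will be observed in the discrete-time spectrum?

T = 20 µs → f = 1/T = 50 kHz.
50 kHz mod fs = 17 kHz.
17 kHz > fs/2 = 16.5 kHz, folds to fs − 17 kHz = 16 kHz.

16 kHz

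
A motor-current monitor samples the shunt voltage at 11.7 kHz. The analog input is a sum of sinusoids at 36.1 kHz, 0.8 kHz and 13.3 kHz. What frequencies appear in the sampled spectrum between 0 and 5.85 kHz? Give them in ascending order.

fs/2 = 5.85 kHz.
36.1 kHz mod fs = 1 kHz.
1 kHz ≤ fs/2 = 5.85 kHz, appears at 1 kHz.
0.8 kHz ≤ fs/2 = 5.85 kHz, passes unchanged.
13.3 kHz mod fs = 1.6 kHz.
1.6 kHz ≤ fs/2 = 5.85 kHz, appears at 1.6 kHz.
Distinct values: {0.8 kHz, 1 kHz, 1.6 kHz}.

0.8 kHz, 1 kHz, 1.6 kHz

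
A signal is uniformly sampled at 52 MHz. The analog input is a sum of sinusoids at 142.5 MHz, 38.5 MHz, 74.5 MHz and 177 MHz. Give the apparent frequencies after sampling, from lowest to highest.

13.5 MHz, 21 MHz, 22.5 MHz

fs/2 = 26 MHz.
142.5 MHz mod fs = 38.5 MHz.
38.5 MHz > fs/2 = 26 MHz, folds to fs − 38.5 MHz = 13.5 MHz.
38.5 MHz > fs/2 = 26 MHz, folds to fs − 38.5 MHz = 13.5 MHz.
74.5 MHz mod fs = 22.5 MHz.
22.5 MHz ≤ fs/2 = 26 MHz, appears at 22.5 MHz.
177 MHz mod fs = 21 MHz.
21 MHz ≤ fs/2 = 26 MHz, appears at 21 MHz.
Distinct values: {13.5 MHz, 21 MHz, 22.5 MHz}.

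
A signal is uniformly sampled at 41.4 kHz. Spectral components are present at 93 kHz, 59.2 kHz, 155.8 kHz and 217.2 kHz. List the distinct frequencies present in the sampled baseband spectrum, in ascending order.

fs/2 = 20.7 kHz.
93 kHz mod fs = 10.2 kHz.
10.2 kHz ≤ fs/2 = 20.7 kHz, appears at 10.2 kHz.
59.2 kHz mod fs = 17.8 kHz.
17.8 kHz ≤ fs/2 = 20.7 kHz, appears at 17.8 kHz.
155.8 kHz mod fs = 31.6 kHz.
31.6 kHz > fs/2 = 20.7 kHz, folds to fs − 31.6 kHz = 9.8 kHz.
217.2 kHz mod fs = 10.2 kHz.
10.2 kHz ≤ fs/2 = 20.7 kHz, appears at 10.2 kHz.
Distinct values: {9.8 kHz, 10.2 kHz, 17.8 kHz}.

9.8 kHz, 10.2 kHz, 17.8 kHz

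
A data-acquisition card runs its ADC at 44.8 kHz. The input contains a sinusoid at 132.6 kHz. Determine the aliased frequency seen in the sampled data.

132.6 kHz mod fs = 43 kHz.
43 kHz > fs/2 = 22.4 kHz, folds to fs − 43 kHz = 1.8 kHz.

1.8 kHz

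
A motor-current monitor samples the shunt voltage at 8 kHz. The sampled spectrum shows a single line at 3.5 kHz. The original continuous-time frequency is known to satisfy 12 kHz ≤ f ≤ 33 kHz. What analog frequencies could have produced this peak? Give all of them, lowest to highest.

Frequencies that alias to 3.5 kHz are k·fs ± 3.5 kHz for integer k ≥ 0.
k=0: 3.5 kHz.
k=1: 4.5 kHz, 11.5 kHz.
k=2: 12.5 kHz, 19.5 kHz.
k=3: 20.5 kHz, 27.5 kHz.
k=4: 28.5 kHz, 35.5 kHz.
k=5: 36.5 kHz, 43.5 kHz.
Within [12 kHz, 33 kHz]: 12.5 kHz, 19.5 kHz, 20.5 kHz, 27.5 kHz, 28.5 kHz.

12.5 kHz, 19.5 kHz, 20.5 kHz, 27.5 kHz, 28.5 kHz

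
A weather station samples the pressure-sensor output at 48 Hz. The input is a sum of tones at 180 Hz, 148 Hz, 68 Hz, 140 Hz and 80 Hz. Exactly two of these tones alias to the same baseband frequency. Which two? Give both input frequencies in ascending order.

fs/2 = 24 Hz.
180 Hz mod fs = 36 Hz.
36 Hz > fs/2 = 24 Hz, folds to fs − 36 Hz = 12 Hz.
148 Hz mod fs = 4 Hz.
4 Hz ≤ fs/2 = 24 Hz, appears at 4 Hz.
68 Hz mod fs = 20 Hz.
20 Hz ≤ fs/2 = 24 Hz, appears at 20 Hz.
140 Hz mod fs = 44 Hz.
44 Hz > fs/2 = 24 Hz, folds to fs − 44 Hz = 4 Hz.
80 Hz mod fs = 32 Hz.
32 Hz > fs/2 = 24 Hz, folds to fs − 32 Hz = 16 Hz.
140 Hz and 148 Hz both map to 4 Hz.

140 Hz, 148 Hz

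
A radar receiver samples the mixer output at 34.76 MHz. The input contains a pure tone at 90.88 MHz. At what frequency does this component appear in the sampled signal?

90.88 MHz mod fs = 21.36 MHz.
21.36 MHz > fs/2 = 17.38 MHz, folds to fs − 21.36 MHz = 13.4 MHz.

13.4 MHz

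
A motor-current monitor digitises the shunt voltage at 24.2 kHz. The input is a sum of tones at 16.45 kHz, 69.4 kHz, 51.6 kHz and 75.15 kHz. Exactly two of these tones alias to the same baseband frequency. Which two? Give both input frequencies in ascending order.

51.6 kHz, 69.4 kHz

fs/2 = 12.1 kHz.
16.45 kHz > fs/2 = 12.1 kHz, folds to fs − 16.45 kHz = 7.75 kHz.
69.4 kHz mod fs = 21 kHz.
21 kHz > fs/2 = 12.1 kHz, folds to fs − 21 kHz = 3.2 kHz.
51.6 kHz mod fs = 3.2 kHz.
3.2 kHz ≤ fs/2 = 12.1 kHz, appears at 3.2 kHz.
75.15 kHz mod fs = 2.55 kHz.
2.55 kHz ≤ fs/2 = 12.1 kHz, appears at 2.55 kHz.
51.6 kHz and 69.4 kHz both map to 3.2 kHz.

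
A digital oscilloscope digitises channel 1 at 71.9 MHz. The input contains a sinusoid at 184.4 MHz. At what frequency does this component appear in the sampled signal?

184.4 MHz mod fs = 40.6 MHz.
40.6 MHz > fs/2 = 35.95 MHz, folds to fs − 40.6 MHz = 31.3 MHz.

31.3 MHz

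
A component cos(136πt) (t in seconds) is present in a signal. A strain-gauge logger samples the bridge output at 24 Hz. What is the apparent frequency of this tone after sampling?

4 Hz

ω = 136π rad/s → f = ω/(2π) = 68 Hz.
68 Hz mod fs = 20 Hz.
20 Hz > fs/2 = 12 Hz, folds to fs − 20 Hz = 4 Hz.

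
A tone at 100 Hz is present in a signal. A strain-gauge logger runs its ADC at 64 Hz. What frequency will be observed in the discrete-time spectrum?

28 Hz

100 Hz mod fs = 36 Hz.
36 Hz > fs/2 = 32 Hz, folds to fs − 36 Hz = 28 Hz.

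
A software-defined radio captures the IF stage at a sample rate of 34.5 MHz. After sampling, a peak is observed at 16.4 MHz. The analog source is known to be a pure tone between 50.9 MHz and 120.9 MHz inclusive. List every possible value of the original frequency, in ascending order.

Frequencies that alias to 16.4 MHz are k·fs ± 16.4 MHz for integer k ≥ 0.
k=0: 16.4 MHz.
k=1: 18.1 MHz, 50.9 MHz.
k=2: 52.6 MHz, 85.4 MHz.
k=3: 87.1 MHz, 119.9 MHz.
k=4: 121.6 MHz, 154.4 MHz.
Within [50.9 MHz, 120.9 MHz]: 50.9 MHz, 52.6 MHz, 85.4 MHz, 87.1 MHz, 119.9 MHz.

50.9 MHz, 52.6 MHz, 85.4 MHz, 87.1 MHz, 119.9 MHz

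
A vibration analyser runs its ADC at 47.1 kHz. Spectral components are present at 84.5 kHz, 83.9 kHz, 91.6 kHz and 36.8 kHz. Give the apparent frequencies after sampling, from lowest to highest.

fs/2 = 23.55 kHz.
84.5 kHz mod fs = 37.4 kHz.
37.4 kHz > fs/2 = 23.55 kHz, folds to fs − 37.4 kHz = 9.7 kHz.
83.9 kHz mod fs = 36.8 kHz.
36.8 kHz > fs/2 = 23.55 kHz, folds to fs − 36.8 kHz = 10.3 kHz.
91.6 kHz mod fs = 44.5 kHz.
44.5 kHz > fs/2 = 23.55 kHz, folds to fs − 44.5 kHz = 2.6 kHz.
36.8 kHz > fs/2 = 23.55 kHz, folds to fs − 36.8 kHz = 10.3 kHz.
Distinct values: {2.6 kHz, 9.7 kHz, 10.3 kHz}.

2.6 kHz, 9.7 kHz, 10.3 kHz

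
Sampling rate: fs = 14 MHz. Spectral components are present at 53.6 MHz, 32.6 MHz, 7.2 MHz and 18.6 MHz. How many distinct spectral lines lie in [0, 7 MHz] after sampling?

3

fs/2 = 7 MHz.
53.6 MHz mod fs = 11.6 MHz.
11.6 MHz > fs/2 = 7 MHz, folds to fs − 11.6 MHz = 2.4 MHz.
32.6 MHz mod fs = 4.6 MHz.
4.6 MHz ≤ fs/2 = 7 MHz, appears at 4.6 MHz.
7.2 MHz > fs/2 = 7 MHz, folds to fs − 7.2 MHz = 6.8 MHz.
18.6 MHz mod fs = 4.6 MHz.
4.6 MHz ≤ fs/2 = 7 MHz, appears at 4.6 MHz.
Distinct values: {2.4 MHz, 4.6 MHz, 6.8 MHz} → 3.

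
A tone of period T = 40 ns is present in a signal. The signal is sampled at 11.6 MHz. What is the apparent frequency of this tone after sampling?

T = 40 ns → f = 1/T = 25 MHz.
25 MHz mod fs = 1.8 MHz.
1.8 MHz ≤ fs/2 = 5.8 MHz, appears at 1.8 MHz.

1.8 MHz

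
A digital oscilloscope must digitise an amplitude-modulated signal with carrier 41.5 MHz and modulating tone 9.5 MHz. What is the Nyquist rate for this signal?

102 MHz

AM sidebands sit at fc ± fm = 32 MHz and 51 MHz.
Highest-frequency component: 51 MHz.
Nyquist rate = 2 × 51 MHz = 102 MHz.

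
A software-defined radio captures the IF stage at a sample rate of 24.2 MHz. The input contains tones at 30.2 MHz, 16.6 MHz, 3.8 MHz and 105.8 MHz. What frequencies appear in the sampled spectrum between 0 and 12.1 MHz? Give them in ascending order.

3.8 MHz, 6 MHz, 7.6 MHz, 9 MHz

fs/2 = 12.1 MHz.
30.2 MHz mod fs = 6 MHz.
6 MHz ≤ fs/2 = 12.1 MHz, appears at 6 MHz.
16.6 MHz > fs/2 = 12.1 MHz, folds to fs − 16.6 MHz = 7.6 MHz.
3.8 MHz ≤ fs/2 = 12.1 MHz, passes unchanged.
105.8 MHz mod fs = 9 MHz.
9 MHz ≤ fs/2 = 12.1 MHz, appears at 9 MHz.
Distinct values: {3.8 MHz, 6 MHz, 7.6 MHz, 9 MHz}.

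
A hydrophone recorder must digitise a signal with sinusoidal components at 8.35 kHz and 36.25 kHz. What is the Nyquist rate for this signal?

Highest-frequency component: 36.25 kHz.
Nyquist rate = 2 × 36.25 kHz = 72.5 kHz.

72.5 kHz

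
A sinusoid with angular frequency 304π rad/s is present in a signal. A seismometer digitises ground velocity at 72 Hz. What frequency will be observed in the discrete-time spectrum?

8 Hz

ω = 304π rad/s → f = ω/(2π) = 152 Hz.
152 Hz mod fs = 8 Hz.
8 Hz ≤ fs/2 = 36 Hz, appears at 8 Hz.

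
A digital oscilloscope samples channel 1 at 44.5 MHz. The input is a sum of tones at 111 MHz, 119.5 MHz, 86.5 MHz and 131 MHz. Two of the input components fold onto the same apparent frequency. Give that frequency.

2.5 MHz

fs/2 = 22.25 MHz.
111 MHz mod fs = 22 MHz.
22 MHz ≤ fs/2 = 22.25 MHz, appears at 22 MHz.
119.5 MHz mod fs = 30.5 MHz.
30.5 MHz > fs/2 = 22.25 MHz, folds to fs − 30.5 MHz = 14 MHz.
86.5 MHz mod fs = 42 MHz.
42 MHz > fs/2 = 22.25 MHz, folds to fs − 42 MHz = 2.5 MHz.
131 MHz mod fs = 42 MHz.
42 MHz > fs/2 = 22.25 MHz, folds to fs − 42 MHz = 2.5 MHz.
86.5 MHz and 131 MHz both map to 2.5 MHz.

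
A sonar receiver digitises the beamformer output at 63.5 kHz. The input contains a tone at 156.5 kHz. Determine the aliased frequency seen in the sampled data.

156.5 kHz mod fs = 29.5 kHz.
29.5 kHz ≤ fs/2 = 31.75 kHz, appears at 29.5 kHz.

29.5 kHz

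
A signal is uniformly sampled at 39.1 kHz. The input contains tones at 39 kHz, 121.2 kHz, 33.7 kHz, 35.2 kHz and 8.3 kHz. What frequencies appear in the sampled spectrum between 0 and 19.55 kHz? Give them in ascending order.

0.1 kHz, 3.9 kHz, 5.4 kHz, 8.3 kHz

fs/2 = 19.55 kHz.
39 kHz > fs/2 = 19.55 kHz, folds to fs − 39 kHz = 0.1 kHz.
121.2 kHz mod fs = 3.9 kHz.
3.9 kHz ≤ fs/2 = 19.55 kHz, appears at 3.9 kHz.
33.7 kHz > fs/2 = 19.55 kHz, folds to fs − 33.7 kHz = 5.4 kHz.
35.2 kHz > fs/2 = 19.55 kHz, folds to fs − 35.2 kHz = 3.9 kHz.
8.3 kHz ≤ fs/2 = 19.55 kHz, passes unchanged.
Distinct values: {0.1 kHz, 3.9 kHz, 5.4 kHz, 8.3 kHz}.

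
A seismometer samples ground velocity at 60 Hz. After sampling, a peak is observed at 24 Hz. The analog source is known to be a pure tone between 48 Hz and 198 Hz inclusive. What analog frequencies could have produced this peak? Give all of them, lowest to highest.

Frequencies that alias to 24 Hz are k·fs ± 24 Hz for integer k ≥ 0.
k=0: 24 Hz.
k=1: 36 Hz, 84 Hz.
k=2: 96 Hz, 144 Hz.
k=3: 156 Hz, 204 Hz.
k=4: 216 Hz, 264 Hz.
Within [48 Hz, 198 Hz]: 84 Hz, 96 Hz, 144 Hz, 156 Hz.

84 Hz, 96 Hz, 144 Hz, 156 Hz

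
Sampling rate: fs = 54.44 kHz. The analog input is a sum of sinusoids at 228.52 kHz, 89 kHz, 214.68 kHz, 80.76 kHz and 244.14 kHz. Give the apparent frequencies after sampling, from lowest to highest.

fs/2 = 27.22 kHz.
228.52 kHz mod fs = 10.76 kHz.
10.76 kHz ≤ fs/2 = 27.22 kHz, appears at 10.76 kHz.
89 kHz mod fs = 34.56 kHz.
34.56 kHz > fs/2 = 27.22 kHz, folds to fs − 34.56 kHz = 19.88 kHz.
214.68 kHz mod fs = 51.36 kHz.
51.36 kHz > fs/2 = 27.22 kHz, folds to fs − 51.36 kHz = 3.08 kHz.
80.76 kHz mod fs = 26.32 kHz.
26.32 kHz ≤ fs/2 = 27.22 kHz, appears at 26.32 kHz.
244.14 kHz mod fs = 26.38 kHz.
26.38 kHz ≤ fs/2 = 27.22 kHz, appears at 26.38 kHz.
Distinct values: {3.08 kHz, 10.76 kHz, 19.88 kHz, 26.32 kHz, 26.38 kHz}.

3.08 kHz, 10.76 kHz, 19.88 kHz, 26.32 kHz, 26.38 kHz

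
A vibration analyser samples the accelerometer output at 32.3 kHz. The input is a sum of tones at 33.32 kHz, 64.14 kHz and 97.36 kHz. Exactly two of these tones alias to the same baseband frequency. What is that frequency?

fs/2 = 16.15 kHz.
33.32 kHz mod fs = 1.02 kHz.
1.02 kHz ≤ fs/2 = 16.15 kHz, appears at 1.02 kHz.
64.14 kHz mod fs = 31.84 kHz.
31.84 kHz > fs/2 = 16.15 kHz, folds to fs − 31.84 kHz = 0.46 kHz.
97.36 kHz mod fs = 0.46 kHz.
0.46 kHz ≤ fs/2 = 16.15 kHz, appears at 0.46 kHz.
64.14 kHz and 97.36 kHz both map to 0.46 kHz.

0.46 kHz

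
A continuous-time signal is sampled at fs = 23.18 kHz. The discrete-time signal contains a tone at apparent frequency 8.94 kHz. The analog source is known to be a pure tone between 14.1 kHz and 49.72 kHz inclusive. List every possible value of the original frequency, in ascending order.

14.24 kHz, 32.12 kHz, 37.42 kHz

Frequencies that alias to 8.94 kHz are k·fs ± 8.94 kHz for integer k ≥ 0.
k=0: 8.94 kHz.
k=1: 14.24 kHz, 32.12 kHz.
k=2: 37.42 kHz, 55.3 kHz.
k=3: 60.6 kHz, 78.48 kHz.
Within [14.1 kHz, 49.72 kHz]: 14.24 kHz, 32.12 kHz, 37.42 kHz.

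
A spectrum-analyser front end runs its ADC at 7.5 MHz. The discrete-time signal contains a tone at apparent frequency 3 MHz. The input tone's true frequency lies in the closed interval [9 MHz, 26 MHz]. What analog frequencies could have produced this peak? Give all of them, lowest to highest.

10.5 MHz, 12 MHz, 18 MHz, 19.5 MHz, 25.5 MHz

Frequencies that alias to 3 MHz are k·fs ± 3 MHz for integer k ≥ 0.
k=0: 3 MHz.
k=1: 4.5 MHz, 10.5 MHz.
k=2: 12 MHz, 18 MHz.
k=3: 19.5 MHz, 25.5 MHz.
k=4: 27 MHz, 33 MHz.
Within [9 MHz, 26 MHz]: 10.5 MHz, 12 MHz, 18 MHz, 19.5 MHz, 25.5 MHz.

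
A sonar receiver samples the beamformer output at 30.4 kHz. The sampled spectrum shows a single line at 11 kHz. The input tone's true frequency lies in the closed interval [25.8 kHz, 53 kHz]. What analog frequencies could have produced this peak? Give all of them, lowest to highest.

41.4 kHz, 49.8 kHz

Frequencies that alias to 11 kHz are k·fs ± 11 kHz for integer k ≥ 0.
k=0: 11 kHz.
k=1: 19.4 kHz, 41.4 kHz.
k=2: 49.8 kHz, 71.8 kHz.
k=3: 80.2 kHz, 102.2 kHz.
Within [25.8 kHz, 53 kHz]: 41.4 kHz, 49.8 kHz.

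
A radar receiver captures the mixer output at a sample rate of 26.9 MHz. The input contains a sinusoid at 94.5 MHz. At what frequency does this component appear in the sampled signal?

94.5 MHz mod fs = 13.8 MHz.
13.8 MHz > fs/2 = 13.45 MHz, folds to fs − 13.8 MHz = 13.1 MHz.

13.1 MHz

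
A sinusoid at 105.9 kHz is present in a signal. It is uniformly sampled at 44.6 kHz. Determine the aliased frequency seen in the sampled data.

105.9 kHz mod fs = 16.7 kHz.
16.7 kHz ≤ fs/2 = 22.3 kHz, appears at 16.7 kHz.

16.7 kHz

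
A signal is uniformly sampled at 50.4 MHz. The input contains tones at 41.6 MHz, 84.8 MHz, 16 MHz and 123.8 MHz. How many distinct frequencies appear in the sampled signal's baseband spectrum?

3

fs/2 = 25.2 MHz.
41.6 MHz > fs/2 = 25.2 MHz, folds to fs − 41.6 MHz = 8.8 MHz.
84.8 MHz mod fs = 34.4 MHz.
34.4 MHz > fs/2 = 25.2 MHz, folds to fs − 34.4 MHz = 16 MHz.
16 MHz ≤ fs/2 = 25.2 MHz, passes unchanged.
123.8 MHz mod fs = 23 MHz.
23 MHz ≤ fs/2 = 25.2 MHz, appears at 23 MHz.
Distinct values: {8.8 MHz, 16 MHz, 23 MHz} → 3.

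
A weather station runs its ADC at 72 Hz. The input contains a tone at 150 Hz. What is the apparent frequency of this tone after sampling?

6 Hz

150 Hz mod fs = 6 Hz.
6 Hz ≤ fs/2 = 36 Hz, appears at 6 Hz.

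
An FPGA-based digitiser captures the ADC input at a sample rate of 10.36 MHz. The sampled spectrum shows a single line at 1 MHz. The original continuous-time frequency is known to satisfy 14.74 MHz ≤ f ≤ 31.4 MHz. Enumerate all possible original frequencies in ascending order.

19.72 MHz, 21.72 MHz, 30.08 MHz

Frequencies that alias to 1 MHz are k·fs ± 1 MHz for integer k ≥ 0.
k=0: 1 MHz.
k=1: 9.36 MHz, 11.36 MHz.
k=2: 19.72 MHz, 21.72 MHz.
k=3: 30.08 MHz, 32.08 MHz.
k=4: 40.44 MHz, 42.44 MHz.
Within [14.74 MHz, 31.4 MHz]: 19.72 MHz, 21.72 MHz, 30.08 MHz.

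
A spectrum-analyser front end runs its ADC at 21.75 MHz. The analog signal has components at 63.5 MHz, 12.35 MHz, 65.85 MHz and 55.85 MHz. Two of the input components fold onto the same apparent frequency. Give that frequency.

fs/2 = 10.875 MHz.
63.5 MHz mod fs = 20 MHz.
20 MHz > fs/2 = 10.875 MHz, folds to fs − 20 MHz = 1.75 MHz.
12.35 MHz > fs/2 = 10.875 MHz, folds to fs − 12.35 MHz = 9.4 MHz.
65.85 MHz mod fs = 0.6 MHz.
0.6 MHz ≤ fs/2 = 10.875 MHz, appears at 0.6 MHz.
55.85 MHz mod fs = 12.35 MHz.
12.35 MHz > fs/2 = 10.875 MHz, folds to fs − 12.35 MHz = 9.4 MHz.
12.35 MHz and 55.85 MHz both map to 9.4 MHz.

9.4 MHz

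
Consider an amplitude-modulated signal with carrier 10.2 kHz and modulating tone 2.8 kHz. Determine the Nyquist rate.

26 kHz

AM sidebands sit at fc ± fm = 7.4 kHz and 13 kHz.
Highest-frequency component: 13 kHz.
Nyquist rate = 2 × 13 kHz = 26 kHz.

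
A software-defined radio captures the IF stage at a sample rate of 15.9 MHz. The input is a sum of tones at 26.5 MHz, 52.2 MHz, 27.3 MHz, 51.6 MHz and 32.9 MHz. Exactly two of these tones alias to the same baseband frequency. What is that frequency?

4.5 MHz

fs/2 = 7.95 MHz.
26.5 MHz mod fs = 10.6 MHz.
10.6 MHz > fs/2 = 7.95 MHz, folds to fs − 10.6 MHz = 5.3 MHz.
52.2 MHz mod fs = 4.5 MHz.
4.5 MHz ≤ fs/2 = 7.95 MHz, appears at 4.5 MHz.
27.3 MHz mod fs = 11.4 MHz.
11.4 MHz > fs/2 = 7.95 MHz, folds to fs − 11.4 MHz = 4.5 MHz.
51.6 MHz mod fs = 3.9 MHz.
3.9 MHz ≤ fs/2 = 7.95 MHz, appears at 3.9 MHz.
32.9 MHz mod fs = 1.1 MHz.
1.1 MHz ≤ fs/2 = 7.95 MHz, appears at 1.1 MHz.
27.3 MHz and 52.2 MHz both map to 4.5 MHz.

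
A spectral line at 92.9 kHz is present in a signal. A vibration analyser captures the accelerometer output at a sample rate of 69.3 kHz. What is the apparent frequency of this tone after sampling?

23.6 kHz

92.9 kHz mod fs = 23.6 kHz.
23.6 kHz ≤ fs/2 = 34.65 kHz, appears at 23.6 kHz.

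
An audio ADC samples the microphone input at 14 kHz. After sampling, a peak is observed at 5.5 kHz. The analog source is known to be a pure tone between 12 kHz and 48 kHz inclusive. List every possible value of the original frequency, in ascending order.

Frequencies that alias to 5.5 kHz are k·fs ± 5.5 kHz for integer k ≥ 0.
k=0: 5.5 kHz.
k=1: 8.5 kHz, 19.5 kHz.
k=2: 22.5 kHz, 33.5 kHz.
k=3: 36.5 kHz, 47.5 kHz.
k=4: 50.5 kHz, 61.5 kHz.
Within [12 kHz, 48 kHz]: 19.5 kHz, 22.5 kHz, 33.5 kHz, 36.5 kHz, 47.5 kHz.

19.5 kHz, 22.5 kHz, 33.5 kHz, 36.5 kHz, 47.5 kHz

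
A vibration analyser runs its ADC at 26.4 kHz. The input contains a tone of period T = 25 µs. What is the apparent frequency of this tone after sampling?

T = 25 µs → f = 1/T = 40 kHz.
40 kHz mod fs = 13.6 kHz.
13.6 kHz > fs/2 = 13.2 kHz, folds to fs − 13.6 kHz = 12.8 kHz.

12.8 kHz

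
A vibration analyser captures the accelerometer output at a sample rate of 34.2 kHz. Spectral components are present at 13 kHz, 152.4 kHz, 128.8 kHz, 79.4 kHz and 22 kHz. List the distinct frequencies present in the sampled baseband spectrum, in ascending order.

fs/2 = 17.1 kHz.
13 kHz ≤ fs/2 = 17.1 kHz, passes unchanged.
152.4 kHz mod fs = 15.6 kHz.
15.6 kHz ≤ fs/2 = 17.1 kHz, appears at 15.6 kHz.
128.8 kHz mod fs = 26.2 kHz.
26.2 kHz > fs/2 = 17.1 kHz, folds to fs − 26.2 kHz = 8 kHz.
79.4 kHz mod fs = 11 kHz.
11 kHz ≤ fs/2 = 17.1 kHz, appears at 11 kHz.
22 kHz > fs/2 = 17.1 kHz, folds to fs − 22 kHz = 12.2 kHz.
Distinct values: {8 kHz, 11 kHz, 12.2 kHz, 13 kHz, 15.6 kHz}.

8 kHz, 11 kHz, 12.2 kHz, 13 kHz, 15.6 kHz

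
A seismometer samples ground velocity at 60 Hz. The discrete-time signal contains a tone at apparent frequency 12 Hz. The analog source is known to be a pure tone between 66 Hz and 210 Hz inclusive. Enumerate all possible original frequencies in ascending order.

72 Hz, 108 Hz, 132 Hz, 168 Hz, 192 Hz

Frequencies that alias to 12 Hz are k·fs ± 12 Hz for integer k ≥ 0.
k=0: 12 Hz.
k=1: 48 Hz, 72 Hz.
k=2: 108 Hz, 132 Hz.
k=3: 168 Hz, 192 Hz.
k=4: 228 Hz, 252 Hz.
Within [66 Hz, 210 Hz]: 72 Hz, 108 Hz, 132 Hz, 168 Hz, 192 Hz.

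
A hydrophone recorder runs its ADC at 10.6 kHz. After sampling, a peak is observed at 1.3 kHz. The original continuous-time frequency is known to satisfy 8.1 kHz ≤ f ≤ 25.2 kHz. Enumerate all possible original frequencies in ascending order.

Frequencies that alias to 1.3 kHz are k·fs ± 1.3 kHz for integer k ≥ 0.
k=0: 1.3 kHz.
k=1: 9.3 kHz, 11.9 kHz.
k=2: 19.9 kHz, 22.5 kHz.
k=3: 30.5 kHz, 33.1 kHz.
Within [8.1 kHz, 25.2 kHz]: 9.3 kHz, 11.9 kHz, 19.9 kHz, 22.5 kHz.

9.3 kHz, 11.9 kHz, 19.9 kHz, 22.5 kHz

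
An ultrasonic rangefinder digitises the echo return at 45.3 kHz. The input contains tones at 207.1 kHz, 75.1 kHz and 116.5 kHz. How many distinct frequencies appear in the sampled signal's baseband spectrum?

fs/2 = 22.65 kHz.
207.1 kHz mod fs = 25.9 kHz.
25.9 kHz > fs/2 = 22.65 kHz, folds to fs − 25.9 kHz = 19.4 kHz.
75.1 kHz mod fs = 29.8 kHz.
29.8 kHz > fs/2 = 22.65 kHz, folds to fs − 29.8 kHz = 15.5 kHz.
116.5 kHz mod fs = 25.9 kHz.
25.9 kHz > fs/2 = 22.65 kHz, folds to fs − 25.9 kHz = 19.4 kHz.
Distinct values: {15.5 kHz, 19.4 kHz} → 2.

2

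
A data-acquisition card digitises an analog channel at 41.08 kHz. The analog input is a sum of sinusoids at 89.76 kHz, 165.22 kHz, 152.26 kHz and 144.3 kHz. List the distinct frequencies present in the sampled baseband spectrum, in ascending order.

fs/2 = 20.54 kHz.
89.76 kHz mod fs = 7.6 kHz.
7.6 kHz ≤ fs/2 = 20.54 kHz, appears at 7.6 kHz.
165.22 kHz mod fs = 0.9 kHz.
0.9 kHz ≤ fs/2 = 20.54 kHz, appears at 0.9 kHz.
152.26 kHz mod fs = 29.02 kHz.
29.02 kHz > fs/2 = 20.54 kHz, folds to fs − 29.02 kHz = 12.06 kHz.
144.3 kHz mod fs = 21.06 kHz.
21.06 kHz > fs/2 = 20.54 kHz, folds to fs − 21.06 kHz = 20.02 kHz.
Distinct values: {0.9 kHz, 7.6 kHz, 12.06 kHz, 20.02 kHz}.

0.9 kHz, 7.6 kHz, 12.06 kHz, 20.02 kHz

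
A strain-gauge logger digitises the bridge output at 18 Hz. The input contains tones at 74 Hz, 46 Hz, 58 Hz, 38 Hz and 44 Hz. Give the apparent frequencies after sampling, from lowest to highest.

fs/2 = 9 Hz.
74 Hz mod fs = 2 Hz.
2 Hz ≤ fs/2 = 9 Hz, appears at 2 Hz.
46 Hz mod fs = 10 Hz.
10 Hz > fs/2 = 9 Hz, folds to fs − 10 Hz = 8 Hz.
58 Hz mod fs = 4 Hz.
4 Hz ≤ fs/2 = 9 Hz, appears at 4 Hz.
38 Hz mod fs = 2 Hz.
2 Hz ≤ fs/2 = 9 Hz, appears at 2 Hz.
44 Hz mod fs = 8 Hz.
8 Hz ≤ fs/2 = 9 Hz, appears at 8 Hz.
Distinct values: {2 Hz, 4 Hz, 8 Hz}.

2 Hz, 4 Hz, 8 Hz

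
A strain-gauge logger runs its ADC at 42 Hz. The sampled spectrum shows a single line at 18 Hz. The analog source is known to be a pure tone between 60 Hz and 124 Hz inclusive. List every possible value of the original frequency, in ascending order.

Frequencies that alias to 18 Hz are k·fs ± 18 Hz for integer k ≥ 0.
k=0: 18 Hz.
k=1: 24 Hz, 60 Hz.
k=2: 66 Hz, 102 Hz.
k=3: 108 Hz, 144 Hz.
k=4: 150 Hz, 186 Hz.
Within [60 Hz, 124 Hz]: 60 Hz, 66 Hz, 102 Hz, 108 Hz.

60 Hz, 66 Hz, 102 Hz, 108 Hz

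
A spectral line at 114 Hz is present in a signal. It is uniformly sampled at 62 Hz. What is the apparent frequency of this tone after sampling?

114 Hz mod fs = 52 Hz.
52 Hz > fs/2 = 31 Hz, folds to fs − 52 Hz = 10 Hz.

10 Hz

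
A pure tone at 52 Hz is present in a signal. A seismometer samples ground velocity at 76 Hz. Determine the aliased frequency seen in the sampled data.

52 Hz > fs/2 = 38 Hz, folds to fs − 52 Hz = 24 Hz.

24 Hz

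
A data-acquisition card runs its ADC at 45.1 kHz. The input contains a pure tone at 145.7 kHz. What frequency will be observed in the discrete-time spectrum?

10.4 kHz

145.7 kHz mod fs = 10.4 kHz.
10.4 kHz ≤ fs/2 = 22.55 kHz, appears at 10.4 kHz.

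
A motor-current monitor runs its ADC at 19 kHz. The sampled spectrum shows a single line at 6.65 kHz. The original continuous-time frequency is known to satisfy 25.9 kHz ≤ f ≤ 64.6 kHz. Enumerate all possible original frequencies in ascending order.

Frequencies that alias to 6.65 kHz are k·fs ± 6.65 kHz for integer k ≥ 0.
k=0: 6.65 kHz.
k=1: 12.35 kHz, 25.65 kHz.
k=2: 31.35 kHz, 44.65 kHz.
k=3: 50.35 kHz, 63.65 kHz.
k=4: 69.35 kHz, 82.65 kHz.
Within [25.9 kHz, 64.6 kHz]: 31.35 kHz, 44.65 kHz, 50.35 kHz, 63.65 kHz.

31.35 kHz, 44.65 kHz, 50.35 kHz, 63.65 kHz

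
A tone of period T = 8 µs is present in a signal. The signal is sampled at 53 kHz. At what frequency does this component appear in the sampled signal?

19 kHz

T = 8 µs → f = 1/T = 125 kHz.
125 kHz mod fs = 19 kHz.
19 kHz ≤ fs/2 = 26.5 kHz, appears at 19 kHz.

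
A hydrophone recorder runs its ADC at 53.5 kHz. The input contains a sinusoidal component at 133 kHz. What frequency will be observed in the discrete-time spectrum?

133 kHz mod fs = 26 kHz.
26 kHz ≤ fs/2 = 26.75 kHz, appears at 26 kHz.

26 kHz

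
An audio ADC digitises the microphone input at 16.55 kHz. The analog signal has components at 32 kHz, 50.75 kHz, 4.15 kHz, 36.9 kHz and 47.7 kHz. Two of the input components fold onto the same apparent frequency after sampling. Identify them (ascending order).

32 kHz, 50.75 kHz

fs/2 = 8.275 kHz.
32 kHz mod fs = 15.45 kHz.
15.45 kHz > fs/2 = 8.275 kHz, folds to fs − 15.45 kHz = 1.1 kHz.
50.75 kHz mod fs = 1.1 kHz.
1.1 kHz ≤ fs/2 = 8.275 kHz, appears at 1.1 kHz.
4.15 kHz ≤ fs/2 = 8.275 kHz, passes unchanged.
36.9 kHz mod fs = 3.8 kHz.
3.8 kHz ≤ fs/2 = 8.275 kHz, appears at 3.8 kHz.
47.7 kHz mod fs = 14.6 kHz.
14.6 kHz > fs/2 = 8.275 kHz, folds to fs − 14.6 kHz = 1.95 kHz.
32 kHz and 50.75 kHz both map to 1.1 kHz.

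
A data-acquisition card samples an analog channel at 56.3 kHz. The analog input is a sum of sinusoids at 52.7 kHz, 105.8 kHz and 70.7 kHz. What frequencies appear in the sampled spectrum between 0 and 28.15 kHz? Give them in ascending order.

fs/2 = 28.15 kHz.
52.7 kHz > fs/2 = 28.15 kHz, folds to fs − 52.7 kHz = 3.6 kHz.
105.8 kHz mod fs = 49.5 kHz.
49.5 kHz > fs/2 = 28.15 kHz, folds to fs − 49.5 kHz = 6.8 kHz.
70.7 kHz mod fs = 14.4 kHz.
14.4 kHz ≤ fs/2 = 28.15 kHz, appears at 14.4 kHz.
Distinct values: {3.6 kHz, 6.8 kHz, 14.4 kHz}.

3.6 kHz, 6.8 kHz, 14.4 kHz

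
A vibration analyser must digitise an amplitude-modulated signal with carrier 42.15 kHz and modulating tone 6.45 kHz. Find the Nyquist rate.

AM sidebands sit at fc ± fm = 35.7 kHz and 48.6 kHz.
Highest-frequency component: 48.6 kHz.
Nyquist rate = 2 × 48.6 kHz = 97.2 kHz.

97.2 kHz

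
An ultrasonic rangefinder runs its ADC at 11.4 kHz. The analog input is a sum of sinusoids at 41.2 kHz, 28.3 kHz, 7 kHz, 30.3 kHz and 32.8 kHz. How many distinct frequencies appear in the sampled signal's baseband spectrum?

fs/2 = 5.7 kHz.
41.2 kHz mod fs = 7 kHz.
7 kHz > fs/2 = 5.7 kHz, folds to fs − 7 kHz = 4.4 kHz.
28.3 kHz mod fs = 5.5 kHz.
5.5 kHz ≤ fs/2 = 5.7 kHz, appears at 5.5 kHz.
7 kHz > fs/2 = 5.7 kHz, folds to fs − 7 kHz = 4.4 kHz.
30.3 kHz mod fs = 7.5 kHz.
7.5 kHz > fs/2 = 5.7 kHz, folds to fs − 7.5 kHz = 3.9 kHz.
32.8 kHz mod fs = 10 kHz.
10 kHz > fs/2 = 5.7 kHz, folds to fs − 10 kHz = 1.4 kHz.
Distinct values: {1.4 kHz, 3.9 kHz, 4.4 kHz, 5.5 kHz} → 4.

4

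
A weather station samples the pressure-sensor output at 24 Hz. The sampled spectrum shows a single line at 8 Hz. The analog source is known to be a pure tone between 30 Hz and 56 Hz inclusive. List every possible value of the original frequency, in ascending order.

Frequencies that alias to 8 Hz are k·fs ± 8 Hz for integer k ≥ 0.
k=0: 8 Hz.
k=1: 16 Hz, 32 Hz.
k=2: 40 Hz, 56 Hz.
k=3: 64 Hz, 80 Hz.
Within [30 Hz, 56 Hz]: 32 Hz, 40 Hz, 56 Hz.

32 Hz, 40 Hz, 56 Hz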